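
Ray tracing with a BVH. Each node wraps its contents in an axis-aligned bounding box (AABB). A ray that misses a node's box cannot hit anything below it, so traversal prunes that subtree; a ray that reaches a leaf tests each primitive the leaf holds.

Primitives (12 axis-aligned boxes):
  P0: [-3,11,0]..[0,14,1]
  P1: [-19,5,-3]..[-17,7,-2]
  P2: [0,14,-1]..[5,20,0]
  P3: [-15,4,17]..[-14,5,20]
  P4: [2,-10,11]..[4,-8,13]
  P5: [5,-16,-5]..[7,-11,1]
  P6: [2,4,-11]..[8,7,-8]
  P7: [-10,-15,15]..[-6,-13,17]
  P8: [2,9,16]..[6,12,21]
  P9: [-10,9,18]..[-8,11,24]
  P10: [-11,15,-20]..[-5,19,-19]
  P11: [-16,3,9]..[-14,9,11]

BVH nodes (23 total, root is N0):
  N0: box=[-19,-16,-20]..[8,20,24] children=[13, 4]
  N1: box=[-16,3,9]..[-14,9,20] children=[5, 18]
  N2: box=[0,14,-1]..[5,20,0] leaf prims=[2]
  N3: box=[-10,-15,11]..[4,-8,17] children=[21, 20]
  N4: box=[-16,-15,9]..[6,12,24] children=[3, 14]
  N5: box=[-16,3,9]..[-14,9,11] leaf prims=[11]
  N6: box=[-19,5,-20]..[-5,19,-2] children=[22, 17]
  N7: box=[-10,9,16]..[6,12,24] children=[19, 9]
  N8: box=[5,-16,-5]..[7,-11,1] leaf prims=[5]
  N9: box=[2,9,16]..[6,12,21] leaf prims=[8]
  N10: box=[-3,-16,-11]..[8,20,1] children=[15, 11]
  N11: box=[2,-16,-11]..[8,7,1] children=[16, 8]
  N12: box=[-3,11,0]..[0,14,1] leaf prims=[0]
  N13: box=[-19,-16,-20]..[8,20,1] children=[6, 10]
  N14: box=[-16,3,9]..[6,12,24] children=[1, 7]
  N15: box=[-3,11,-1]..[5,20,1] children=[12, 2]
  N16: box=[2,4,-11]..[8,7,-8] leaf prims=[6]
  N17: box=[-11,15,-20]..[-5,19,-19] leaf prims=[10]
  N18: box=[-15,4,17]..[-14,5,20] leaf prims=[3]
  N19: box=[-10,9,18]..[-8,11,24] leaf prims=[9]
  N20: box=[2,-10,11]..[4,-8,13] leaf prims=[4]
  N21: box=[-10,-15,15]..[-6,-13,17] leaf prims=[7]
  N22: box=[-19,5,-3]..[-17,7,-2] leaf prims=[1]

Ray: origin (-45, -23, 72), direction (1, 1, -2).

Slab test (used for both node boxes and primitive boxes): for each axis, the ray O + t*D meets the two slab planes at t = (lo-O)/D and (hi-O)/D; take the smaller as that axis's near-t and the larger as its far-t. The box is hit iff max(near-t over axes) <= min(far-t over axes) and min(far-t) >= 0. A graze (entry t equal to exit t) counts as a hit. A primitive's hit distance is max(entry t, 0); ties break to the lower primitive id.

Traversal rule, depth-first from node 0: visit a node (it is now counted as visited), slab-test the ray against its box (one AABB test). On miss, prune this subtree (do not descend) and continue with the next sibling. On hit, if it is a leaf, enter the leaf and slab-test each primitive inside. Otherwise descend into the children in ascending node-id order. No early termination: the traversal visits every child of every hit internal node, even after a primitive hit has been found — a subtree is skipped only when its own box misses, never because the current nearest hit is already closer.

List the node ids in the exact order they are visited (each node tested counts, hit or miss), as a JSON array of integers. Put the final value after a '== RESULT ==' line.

Traverse from the root:
N0 x:[26,53] y:[7,43] z:[24,46] -> hit [26,43], descend [4, 13]
  N4 x:[29,51] y:[8,35] z:[24,63/2] -> hit [29,63/2], descend [3, 14]
    N3 x:[35,49] y:[8,15] z:[55/2,61/2] -> miss, prune
    N14 x:[29,51] y:[26,35] z:[24,63/2] -> hit [29,63/2], descend [1, 7]
      N1 x:[29,31] y:[26,32] z:[26,63/2] -> hit [29,31], descend [5, 18]
        N5 x:[29,31] y:[26,32] z:[61/2,63/2] -> hit [61/2,31] leaf, test {P11@t=61/2}
        N18 x:[30,31] y:[27,28] z:[26,55/2] -> miss, prune
      N7 x:[35,51] y:[32,35] z:[24,28] -> miss, prune
  N13 x:[26,53] y:[7,43] z:[71/2,46] -> hit [71/2,43], descend [6, 10]
    N6 x:[26,40] y:[28,42] z:[37,46] -> hit [37,40], descend [17, 22]
      N17 x:[34,40] y:[38,42] z:[91/2,46] -> miss, prune
      N22 x:[26,28] y:[28,30] z:[37,75/2] -> miss, prune
    N10 x:[42,53] y:[7,43] z:[71/2,83/2] -> miss, prune

order=[0, 4, 3, 14, 1, 5, 18, 7, 13, 6, 17, 22, 10]  |boxes|=13  |leaves|=1  hit=P11

== RESULT ==
[0, 4, 3, 14, 1, 5, 18, 7, 13, 6, 17, 22, 10]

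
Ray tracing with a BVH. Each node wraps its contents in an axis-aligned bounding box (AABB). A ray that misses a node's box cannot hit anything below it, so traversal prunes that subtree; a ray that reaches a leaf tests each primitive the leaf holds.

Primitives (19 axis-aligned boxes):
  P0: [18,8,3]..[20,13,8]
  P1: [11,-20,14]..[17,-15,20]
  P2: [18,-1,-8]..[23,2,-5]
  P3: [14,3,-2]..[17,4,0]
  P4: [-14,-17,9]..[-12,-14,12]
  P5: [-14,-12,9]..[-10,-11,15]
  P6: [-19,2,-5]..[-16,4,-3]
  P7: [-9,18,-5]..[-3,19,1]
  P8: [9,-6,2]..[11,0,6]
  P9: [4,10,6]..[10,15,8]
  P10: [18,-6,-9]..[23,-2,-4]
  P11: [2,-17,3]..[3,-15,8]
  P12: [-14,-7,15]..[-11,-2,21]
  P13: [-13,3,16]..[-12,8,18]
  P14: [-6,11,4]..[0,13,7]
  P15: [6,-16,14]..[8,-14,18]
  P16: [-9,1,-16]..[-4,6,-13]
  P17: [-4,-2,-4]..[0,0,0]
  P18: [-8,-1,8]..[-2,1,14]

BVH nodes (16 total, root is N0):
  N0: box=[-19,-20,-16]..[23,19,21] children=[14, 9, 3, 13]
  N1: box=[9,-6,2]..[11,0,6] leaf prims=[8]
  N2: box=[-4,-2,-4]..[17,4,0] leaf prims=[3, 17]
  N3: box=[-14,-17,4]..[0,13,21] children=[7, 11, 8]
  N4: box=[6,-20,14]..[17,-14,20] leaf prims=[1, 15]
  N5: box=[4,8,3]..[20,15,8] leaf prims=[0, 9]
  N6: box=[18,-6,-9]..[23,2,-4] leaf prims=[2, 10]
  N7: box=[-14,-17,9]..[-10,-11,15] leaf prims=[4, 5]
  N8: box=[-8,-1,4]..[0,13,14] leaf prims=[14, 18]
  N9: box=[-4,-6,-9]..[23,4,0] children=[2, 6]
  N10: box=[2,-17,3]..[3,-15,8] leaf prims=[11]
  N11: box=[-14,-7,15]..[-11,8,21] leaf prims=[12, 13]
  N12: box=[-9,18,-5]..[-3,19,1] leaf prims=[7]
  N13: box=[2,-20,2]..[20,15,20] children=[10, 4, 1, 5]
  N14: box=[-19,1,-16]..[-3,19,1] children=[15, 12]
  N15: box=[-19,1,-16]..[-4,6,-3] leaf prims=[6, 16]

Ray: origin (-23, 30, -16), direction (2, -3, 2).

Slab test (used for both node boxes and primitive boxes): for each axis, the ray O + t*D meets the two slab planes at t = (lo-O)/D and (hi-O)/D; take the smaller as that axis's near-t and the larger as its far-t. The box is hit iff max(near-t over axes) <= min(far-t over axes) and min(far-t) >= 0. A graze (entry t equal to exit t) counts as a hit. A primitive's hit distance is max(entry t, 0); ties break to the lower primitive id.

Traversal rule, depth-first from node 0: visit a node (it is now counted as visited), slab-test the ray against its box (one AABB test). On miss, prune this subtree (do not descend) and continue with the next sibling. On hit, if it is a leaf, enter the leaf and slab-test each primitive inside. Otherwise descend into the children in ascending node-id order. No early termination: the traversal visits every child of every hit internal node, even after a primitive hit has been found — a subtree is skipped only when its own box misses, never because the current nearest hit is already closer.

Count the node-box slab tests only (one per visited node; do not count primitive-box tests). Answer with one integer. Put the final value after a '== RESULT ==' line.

Walk:
N0 x:[2,23] y:[11/3,50/3] z:[0,37/2] -> hit [11/3,50/3], descend [3, 9, 13, 14]
  N3 x:[9/2,23/2] y:[17/3,47/3] z:[10,37/2] -> hit [10,23/2], descend [7, 8, 11]
    N7 x:[9/2,13/2] y:[41/3,47/3] z:[25/2,31/2] -> miss, prune
    N8 x:[15/2,23/2] y:[17/3,31/3] z:[10,15] -> hit [10,31/3] leaf, test {P14(miss), P18(miss)}
    N11 x:[9/2,6] y:[22/3,37/3] z:[31/2,37/2] -> miss, prune
  N9 x:[19/2,23] y:[26/3,12] z:[7/2,8] -> miss, prune
  N13 x:[25/2,43/2] y:[5,50/3] z:[9,18] -> hit [25/2,50/3], descend [1, 4, 5, 10]
    N1 x:[16,17] y:[10,12] z:[9,11] -> miss, prune
    N4 x:[29/2,20] y:[44/3,50/3] z:[15,18] -> hit [15,50/3] leaf, test {P1(miss), P15@t=15}
    N5 x:[27/2,43/2] y:[5,22/3] z:[19/2,12] -> miss, prune
    N10 x:[25/2,13] y:[15,47/3] z:[19/2,12] -> miss, prune
  N14 x:[2,10] y:[11/3,29/3] z:[0,17/2] -> hit [11/3,17/2], descend [12, 15]
    N12 x:[7,10] y:[11/3,4] z:[11/2,17/2] -> miss, prune
    N15 x:[2,19/2] y:[8,29/3] z:[0,13/2] -> miss, prune

Visited [0, 3, 7, 8, 11, 9, 13, 1, 4, 5, 10, 14, 12, 15]. Tests: 14 box, 2 leaf. Nearest: P15.

== RESULT ==
14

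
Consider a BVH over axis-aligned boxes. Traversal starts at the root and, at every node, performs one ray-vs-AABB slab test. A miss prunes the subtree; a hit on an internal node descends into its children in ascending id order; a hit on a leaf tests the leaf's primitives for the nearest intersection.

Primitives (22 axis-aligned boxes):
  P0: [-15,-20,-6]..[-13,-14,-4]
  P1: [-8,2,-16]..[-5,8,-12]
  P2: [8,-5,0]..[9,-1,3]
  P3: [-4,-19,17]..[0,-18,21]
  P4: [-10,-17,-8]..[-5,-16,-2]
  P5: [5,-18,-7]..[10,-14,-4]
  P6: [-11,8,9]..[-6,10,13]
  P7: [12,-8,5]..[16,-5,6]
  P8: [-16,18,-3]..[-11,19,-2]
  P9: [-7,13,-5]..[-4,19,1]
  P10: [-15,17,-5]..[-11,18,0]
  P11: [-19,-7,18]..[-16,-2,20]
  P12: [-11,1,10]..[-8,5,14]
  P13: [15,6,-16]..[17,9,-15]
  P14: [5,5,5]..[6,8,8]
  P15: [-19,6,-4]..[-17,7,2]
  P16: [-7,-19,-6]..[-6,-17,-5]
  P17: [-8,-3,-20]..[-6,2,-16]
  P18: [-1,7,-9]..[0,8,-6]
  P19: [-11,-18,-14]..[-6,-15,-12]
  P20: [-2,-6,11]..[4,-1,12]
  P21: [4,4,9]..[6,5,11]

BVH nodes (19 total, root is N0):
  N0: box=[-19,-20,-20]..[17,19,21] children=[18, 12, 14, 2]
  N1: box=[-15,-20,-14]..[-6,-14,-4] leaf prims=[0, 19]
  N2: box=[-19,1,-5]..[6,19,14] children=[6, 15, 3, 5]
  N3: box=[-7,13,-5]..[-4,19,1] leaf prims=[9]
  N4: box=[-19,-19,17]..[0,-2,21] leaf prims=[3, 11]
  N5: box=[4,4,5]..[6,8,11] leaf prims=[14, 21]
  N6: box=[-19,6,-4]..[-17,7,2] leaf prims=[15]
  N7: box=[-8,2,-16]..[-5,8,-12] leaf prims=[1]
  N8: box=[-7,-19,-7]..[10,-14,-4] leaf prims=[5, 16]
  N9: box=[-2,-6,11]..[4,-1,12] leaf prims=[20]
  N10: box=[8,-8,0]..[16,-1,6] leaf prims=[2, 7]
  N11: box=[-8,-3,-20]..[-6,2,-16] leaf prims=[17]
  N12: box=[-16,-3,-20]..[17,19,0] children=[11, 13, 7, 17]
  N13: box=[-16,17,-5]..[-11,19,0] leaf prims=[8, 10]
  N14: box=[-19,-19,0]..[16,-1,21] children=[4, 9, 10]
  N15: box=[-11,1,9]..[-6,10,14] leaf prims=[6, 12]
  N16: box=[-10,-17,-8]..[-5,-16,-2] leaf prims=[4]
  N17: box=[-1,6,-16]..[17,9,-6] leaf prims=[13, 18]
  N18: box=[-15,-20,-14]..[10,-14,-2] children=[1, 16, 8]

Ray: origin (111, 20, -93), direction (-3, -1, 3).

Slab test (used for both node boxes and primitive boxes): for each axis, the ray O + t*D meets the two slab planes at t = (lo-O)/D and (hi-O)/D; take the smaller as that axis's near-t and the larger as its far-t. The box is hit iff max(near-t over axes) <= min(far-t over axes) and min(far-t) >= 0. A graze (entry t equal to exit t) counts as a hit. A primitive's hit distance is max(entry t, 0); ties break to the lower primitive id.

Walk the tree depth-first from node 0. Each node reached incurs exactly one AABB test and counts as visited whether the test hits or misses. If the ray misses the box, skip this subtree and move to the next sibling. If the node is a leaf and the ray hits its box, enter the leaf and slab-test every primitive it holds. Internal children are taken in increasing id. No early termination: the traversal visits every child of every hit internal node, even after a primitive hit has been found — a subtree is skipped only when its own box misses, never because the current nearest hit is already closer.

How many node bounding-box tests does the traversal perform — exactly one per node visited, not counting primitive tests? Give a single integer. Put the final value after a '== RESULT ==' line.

Trace the traversal:
N0 x:[94/3,130/3] y:[1,40] z:[73/3,38] -> hit [94/3,38], descend [2, 12, 14, 18]
  N2 x:[35,130/3] y:[1,19] z:[88/3,107/3] -> miss, prune
  N12 x:[94/3,127/3] y:[1,23] z:[73/3,31] -> miss, prune
  N14 x:[95/3,130/3] y:[21,39] z:[31,38] -> hit [95/3,38], descend [4, 9, 10]
    N4 x:[37,130/3] y:[22,39] z:[110/3,38] -> hit [37,38] leaf, test {P3@t=38, P11(miss)}
    N9 x:[107/3,113/3] y:[21,26] z:[104/3,35] -> miss, prune
    N10 x:[95/3,103/3] y:[21,28] z:[31,33] -> miss, prune
  N18 x:[101/3,42] y:[34,40] z:[79/3,91/3] -> miss, prune

order=[0, 2, 12, 14, 4, 9, 10, 18]  |boxes|=8  |leaves|=1  hit=P3

== RESULT ==
8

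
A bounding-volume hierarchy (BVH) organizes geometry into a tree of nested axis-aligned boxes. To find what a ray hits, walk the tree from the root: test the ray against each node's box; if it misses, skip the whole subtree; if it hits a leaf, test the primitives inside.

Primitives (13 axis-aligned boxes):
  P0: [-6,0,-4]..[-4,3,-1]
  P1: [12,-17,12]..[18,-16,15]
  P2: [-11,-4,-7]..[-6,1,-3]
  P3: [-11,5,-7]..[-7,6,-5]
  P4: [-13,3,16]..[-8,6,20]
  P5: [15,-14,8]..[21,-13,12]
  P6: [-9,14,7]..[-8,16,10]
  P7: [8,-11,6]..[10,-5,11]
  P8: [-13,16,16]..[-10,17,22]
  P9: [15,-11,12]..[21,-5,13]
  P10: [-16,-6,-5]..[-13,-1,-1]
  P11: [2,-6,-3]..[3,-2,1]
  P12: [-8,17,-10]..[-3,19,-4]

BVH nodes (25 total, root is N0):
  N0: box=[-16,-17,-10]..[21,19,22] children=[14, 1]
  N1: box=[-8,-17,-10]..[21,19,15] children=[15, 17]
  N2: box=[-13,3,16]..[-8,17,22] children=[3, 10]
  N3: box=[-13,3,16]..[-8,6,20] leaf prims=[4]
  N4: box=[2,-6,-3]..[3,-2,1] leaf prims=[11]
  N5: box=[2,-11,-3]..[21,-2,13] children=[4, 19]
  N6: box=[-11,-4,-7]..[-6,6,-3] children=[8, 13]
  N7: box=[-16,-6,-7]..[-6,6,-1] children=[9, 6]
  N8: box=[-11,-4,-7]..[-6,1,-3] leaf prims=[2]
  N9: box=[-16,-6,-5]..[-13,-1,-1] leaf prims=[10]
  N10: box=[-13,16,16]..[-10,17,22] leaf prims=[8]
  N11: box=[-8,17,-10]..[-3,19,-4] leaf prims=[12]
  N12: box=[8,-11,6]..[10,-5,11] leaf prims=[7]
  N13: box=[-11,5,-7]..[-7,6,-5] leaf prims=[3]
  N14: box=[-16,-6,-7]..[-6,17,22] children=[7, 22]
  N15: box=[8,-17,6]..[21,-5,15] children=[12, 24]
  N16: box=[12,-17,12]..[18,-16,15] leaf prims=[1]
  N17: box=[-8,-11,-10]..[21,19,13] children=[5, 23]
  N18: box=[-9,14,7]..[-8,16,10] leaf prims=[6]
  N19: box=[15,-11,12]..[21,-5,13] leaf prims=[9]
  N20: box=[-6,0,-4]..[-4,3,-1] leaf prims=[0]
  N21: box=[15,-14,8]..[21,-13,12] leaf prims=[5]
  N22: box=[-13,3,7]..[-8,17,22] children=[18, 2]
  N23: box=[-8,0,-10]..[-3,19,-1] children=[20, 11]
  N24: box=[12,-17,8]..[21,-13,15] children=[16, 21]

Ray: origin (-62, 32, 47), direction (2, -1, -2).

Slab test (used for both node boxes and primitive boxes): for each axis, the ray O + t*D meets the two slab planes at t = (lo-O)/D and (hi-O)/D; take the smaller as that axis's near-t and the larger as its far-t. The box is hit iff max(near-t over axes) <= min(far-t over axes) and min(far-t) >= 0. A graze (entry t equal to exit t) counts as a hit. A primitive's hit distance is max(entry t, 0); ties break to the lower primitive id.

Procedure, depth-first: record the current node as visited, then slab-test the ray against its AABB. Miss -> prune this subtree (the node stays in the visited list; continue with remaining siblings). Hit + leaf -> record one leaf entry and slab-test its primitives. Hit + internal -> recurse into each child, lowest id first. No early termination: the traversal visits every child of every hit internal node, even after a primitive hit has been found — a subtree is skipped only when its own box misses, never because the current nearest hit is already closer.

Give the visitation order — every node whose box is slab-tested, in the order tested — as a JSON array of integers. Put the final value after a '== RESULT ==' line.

Trace the traversal:
N0 x:[23,83/2] y:[13,49] z:[25/2,57/2] -> hit [23,57/2], descend [1, 14]
  N1 x:[27,83/2] y:[13,49] z:[16,57/2] -> hit [27,57/2], descend [15, 17]
    N15 x:[35,83/2] y:[37,49] z:[16,41/2] -> miss, prune
    N17 x:[27,83/2] y:[13,43] z:[17,57/2] -> hit [27,57/2], descend [5, 23]
      N5 x:[32,83/2] y:[34,43] z:[17,25] -> miss, prune
      N23 x:[27,59/2] y:[13,32] z:[24,57/2] -> hit [27,57/2], descend [11, 20]
        N11 x:[27,59/2] y:[13,15] z:[51/2,57/2] -> miss, prune
        N20 x:[28,29] y:[29,32] z:[24,51/2] -> miss, prune
  N14 x:[23,28] y:[15,38] z:[25/2,27] -> hit [23,27], descend [7, 22]
    N7 x:[23,28] y:[26,38] z:[24,27] -> hit [26,27], descend [6, 9]
      N6 x:[51/2,28] y:[26,36] z:[25,27] -> hit [26,27], descend [8, 13]
        N8 x:[51/2,28] y:[31,36] z:[25,27] -> miss, prune
        N13 x:[51/2,55/2] y:[26,27] z:[26,27] -> hit [26,27] leaf, test {P3@t=26}
      N9 x:[23,49/2] y:[33,38] z:[24,26] -> miss, prune
    N22 x:[49/2,27] y:[15,29] z:[25/2,20] -> miss, prune

15 AABB tests over nodes [0, 1, 15, 17, 5, 23, 11, 20, 14, 7, 6, 8, 13, 9, 22]; 1 leaf entered; closest P3.

== RESULT ==
[0, 1, 15, 17, 5, 23, 11, 20, 14, 7, 6, 8, 13, 9, 22]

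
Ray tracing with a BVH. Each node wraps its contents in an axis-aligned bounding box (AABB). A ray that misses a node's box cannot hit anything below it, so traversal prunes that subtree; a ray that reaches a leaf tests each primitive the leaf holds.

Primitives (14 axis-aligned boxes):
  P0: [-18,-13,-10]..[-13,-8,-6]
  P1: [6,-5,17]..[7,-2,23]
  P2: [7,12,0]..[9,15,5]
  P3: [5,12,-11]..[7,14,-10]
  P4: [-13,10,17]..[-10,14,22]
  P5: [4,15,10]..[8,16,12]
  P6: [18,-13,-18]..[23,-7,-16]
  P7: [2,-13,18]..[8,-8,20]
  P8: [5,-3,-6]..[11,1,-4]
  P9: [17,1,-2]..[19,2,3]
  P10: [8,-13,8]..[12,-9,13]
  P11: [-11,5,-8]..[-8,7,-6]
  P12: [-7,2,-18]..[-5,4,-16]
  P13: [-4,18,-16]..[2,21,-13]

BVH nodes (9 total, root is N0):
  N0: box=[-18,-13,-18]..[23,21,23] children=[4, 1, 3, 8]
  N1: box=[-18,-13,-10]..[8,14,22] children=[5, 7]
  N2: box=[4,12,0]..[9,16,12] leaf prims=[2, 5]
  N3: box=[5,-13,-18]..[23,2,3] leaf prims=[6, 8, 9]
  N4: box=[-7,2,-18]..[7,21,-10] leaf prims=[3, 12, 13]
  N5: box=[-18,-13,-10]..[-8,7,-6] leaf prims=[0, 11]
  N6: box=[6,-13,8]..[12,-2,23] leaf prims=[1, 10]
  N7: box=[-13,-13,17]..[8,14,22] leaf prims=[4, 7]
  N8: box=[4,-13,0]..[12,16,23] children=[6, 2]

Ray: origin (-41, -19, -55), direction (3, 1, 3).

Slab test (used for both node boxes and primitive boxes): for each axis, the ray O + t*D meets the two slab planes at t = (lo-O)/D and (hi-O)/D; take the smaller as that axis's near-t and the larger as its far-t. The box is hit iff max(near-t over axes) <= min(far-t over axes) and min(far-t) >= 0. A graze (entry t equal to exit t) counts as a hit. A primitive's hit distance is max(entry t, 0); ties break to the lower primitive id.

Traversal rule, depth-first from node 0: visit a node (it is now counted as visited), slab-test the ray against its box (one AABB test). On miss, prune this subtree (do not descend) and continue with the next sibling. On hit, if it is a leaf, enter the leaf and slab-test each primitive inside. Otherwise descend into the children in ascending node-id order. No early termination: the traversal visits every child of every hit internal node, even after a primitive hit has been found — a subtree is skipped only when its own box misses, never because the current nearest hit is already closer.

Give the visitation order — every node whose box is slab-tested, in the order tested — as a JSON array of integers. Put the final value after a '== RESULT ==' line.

Trace the traversal:
N0 x:[23/3,64/3] y:[6,40] z:[37/3,26] -> hit [37/3,64/3], descend [1, 3, 4, 8]
  N1 x:[23/3,49/3] y:[6,33] z:[15,77/3] -> hit [15,49/3], descend [5, 7]
    N5 x:[23/3,11] y:[6,26] z:[15,49/3] -> miss, prune
    N7 x:[28/3,49/3] y:[6,33] z:[24,77/3] -> miss, prune
  N3 x:[46/3,64/3] y:[6,21] z:[37/3,58/3] -> hit [46/3,58/3] leaf, test {P6(miss), P8@t=49/3, P9(miss)}
  N4 x:[34/3,16] y:[21,40] z:[37/3,15] -> miss, prune
  N8 x:[15,53/3] y:[6,35] z:[55/3,26] -> miss, prune

Summary -> nodes [0, 1, 5, 7, 3, 4, 8]; box-tests=7; leaf-entries=1; first=P8

== RESULT ==
[0, 1, 5, 7, 3, 4, 8]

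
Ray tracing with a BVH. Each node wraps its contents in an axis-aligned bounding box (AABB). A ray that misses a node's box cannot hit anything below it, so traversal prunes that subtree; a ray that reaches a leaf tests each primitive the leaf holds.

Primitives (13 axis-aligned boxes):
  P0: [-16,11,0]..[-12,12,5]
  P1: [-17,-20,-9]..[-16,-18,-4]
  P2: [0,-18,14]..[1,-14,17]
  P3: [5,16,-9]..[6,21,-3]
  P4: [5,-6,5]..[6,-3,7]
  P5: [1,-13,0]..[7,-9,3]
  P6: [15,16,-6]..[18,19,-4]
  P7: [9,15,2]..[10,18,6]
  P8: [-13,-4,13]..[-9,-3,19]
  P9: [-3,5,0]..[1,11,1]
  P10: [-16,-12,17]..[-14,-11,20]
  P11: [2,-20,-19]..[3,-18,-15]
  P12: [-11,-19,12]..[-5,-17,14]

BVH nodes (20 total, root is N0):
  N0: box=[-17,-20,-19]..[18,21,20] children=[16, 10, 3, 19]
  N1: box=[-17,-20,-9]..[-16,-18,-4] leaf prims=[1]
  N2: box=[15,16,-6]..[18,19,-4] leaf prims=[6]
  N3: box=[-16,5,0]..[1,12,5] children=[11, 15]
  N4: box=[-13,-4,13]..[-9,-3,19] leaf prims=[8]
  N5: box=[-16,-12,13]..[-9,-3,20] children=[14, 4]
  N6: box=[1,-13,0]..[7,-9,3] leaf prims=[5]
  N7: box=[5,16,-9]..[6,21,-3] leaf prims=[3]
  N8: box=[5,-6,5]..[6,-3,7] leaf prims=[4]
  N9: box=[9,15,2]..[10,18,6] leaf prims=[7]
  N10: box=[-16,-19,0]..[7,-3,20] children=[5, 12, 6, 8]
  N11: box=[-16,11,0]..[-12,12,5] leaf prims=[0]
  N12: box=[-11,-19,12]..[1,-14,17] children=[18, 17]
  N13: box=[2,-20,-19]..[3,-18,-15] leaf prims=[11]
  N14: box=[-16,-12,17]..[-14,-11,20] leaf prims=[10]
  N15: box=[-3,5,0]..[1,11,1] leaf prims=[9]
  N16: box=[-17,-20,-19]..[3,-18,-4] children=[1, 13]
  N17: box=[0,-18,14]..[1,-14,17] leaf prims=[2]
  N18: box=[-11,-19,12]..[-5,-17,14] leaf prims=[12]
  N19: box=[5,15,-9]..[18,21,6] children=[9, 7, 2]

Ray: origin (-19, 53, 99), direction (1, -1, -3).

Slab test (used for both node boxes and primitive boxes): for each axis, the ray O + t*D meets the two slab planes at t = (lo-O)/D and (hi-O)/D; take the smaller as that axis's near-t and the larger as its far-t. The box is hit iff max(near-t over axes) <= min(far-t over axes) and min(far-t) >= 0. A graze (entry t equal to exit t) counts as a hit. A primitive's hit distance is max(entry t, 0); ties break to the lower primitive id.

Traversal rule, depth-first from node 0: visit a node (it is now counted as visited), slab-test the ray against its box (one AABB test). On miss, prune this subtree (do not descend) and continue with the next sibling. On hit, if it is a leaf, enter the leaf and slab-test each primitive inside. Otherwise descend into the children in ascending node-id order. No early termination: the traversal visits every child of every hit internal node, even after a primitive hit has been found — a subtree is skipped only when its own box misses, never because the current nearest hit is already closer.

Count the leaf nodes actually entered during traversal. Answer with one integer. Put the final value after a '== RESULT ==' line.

Walk:
N0 x:[2,37] y:[32,73] z:[79/3,118/3] -> hit [32,37], descend [3, 10, 16, 19]
  N3 x:[3,20] y:[41,48] z:[94/3,33] -> miss, prune
  N10 x:[3,26] y:[56,72] z:[79/3,33] -> miss, prune
  N16 x:[2,22] y:[71,73] z:[103/3,118/3] -> miss, prune
  N19 x:[24,37] y:[32,38] z:[31,36] -> hit [32,36], descend [2, 7, 9]
    N2 x:[34,37] y:[34,37] z:[103/3,35] -> hit [103/3,35] leaf, test {P6@t=103/3}
    N7 x:[24,25] y:[32,37] z:[34,36] -> miss, prune
    N9 x:[28,29] y:[35,38] z:[31,97/3] -> miss, prune

8 AABB tests over nodes [0, 3, 10, 16, 19, 2, 7, 9]; 1 leaf entered; closest P6.

== RESULT ==
1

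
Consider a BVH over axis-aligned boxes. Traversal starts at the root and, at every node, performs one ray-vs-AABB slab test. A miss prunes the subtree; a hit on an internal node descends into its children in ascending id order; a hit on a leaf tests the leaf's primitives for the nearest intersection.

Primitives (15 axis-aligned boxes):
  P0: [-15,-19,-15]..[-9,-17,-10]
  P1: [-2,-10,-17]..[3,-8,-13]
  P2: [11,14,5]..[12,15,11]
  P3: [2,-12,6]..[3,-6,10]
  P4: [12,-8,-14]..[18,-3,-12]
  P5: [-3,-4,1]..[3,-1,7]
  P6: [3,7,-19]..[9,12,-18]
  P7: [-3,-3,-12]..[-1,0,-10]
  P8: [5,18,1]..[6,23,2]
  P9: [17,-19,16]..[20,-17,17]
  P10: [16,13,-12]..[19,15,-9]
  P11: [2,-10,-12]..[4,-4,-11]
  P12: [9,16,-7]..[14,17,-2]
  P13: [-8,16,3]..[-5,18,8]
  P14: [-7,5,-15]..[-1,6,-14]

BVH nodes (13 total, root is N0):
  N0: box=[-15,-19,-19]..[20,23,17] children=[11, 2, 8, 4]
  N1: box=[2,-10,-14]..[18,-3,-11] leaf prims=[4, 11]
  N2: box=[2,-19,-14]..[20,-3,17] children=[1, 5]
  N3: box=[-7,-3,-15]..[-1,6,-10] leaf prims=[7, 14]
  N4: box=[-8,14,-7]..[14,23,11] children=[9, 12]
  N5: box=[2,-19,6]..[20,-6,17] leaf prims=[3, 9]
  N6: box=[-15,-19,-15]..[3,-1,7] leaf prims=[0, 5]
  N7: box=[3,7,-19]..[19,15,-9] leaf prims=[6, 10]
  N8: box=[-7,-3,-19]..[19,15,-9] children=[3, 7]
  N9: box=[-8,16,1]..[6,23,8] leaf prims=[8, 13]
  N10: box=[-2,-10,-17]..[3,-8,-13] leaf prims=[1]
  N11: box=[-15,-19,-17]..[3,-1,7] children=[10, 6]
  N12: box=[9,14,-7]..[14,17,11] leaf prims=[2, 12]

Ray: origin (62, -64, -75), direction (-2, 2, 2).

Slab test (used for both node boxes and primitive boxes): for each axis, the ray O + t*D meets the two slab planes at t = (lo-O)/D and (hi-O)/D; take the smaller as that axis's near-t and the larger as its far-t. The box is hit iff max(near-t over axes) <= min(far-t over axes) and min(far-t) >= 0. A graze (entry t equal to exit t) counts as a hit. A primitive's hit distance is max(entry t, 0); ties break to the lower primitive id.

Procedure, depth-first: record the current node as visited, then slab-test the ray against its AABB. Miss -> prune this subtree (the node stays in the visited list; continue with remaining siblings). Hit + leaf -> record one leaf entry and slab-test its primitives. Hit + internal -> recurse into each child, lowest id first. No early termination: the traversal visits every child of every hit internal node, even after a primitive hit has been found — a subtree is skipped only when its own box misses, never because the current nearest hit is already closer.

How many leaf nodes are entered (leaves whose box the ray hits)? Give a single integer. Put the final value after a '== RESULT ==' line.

Walk:
N0 x:[21,77/2] y:[45/2,87/2] z:[28,46] -> hit [28,77/2], descend [2, 4, 8, 11]
  N2 x:[21,30] y:[45/2,61/2] z:[61/2,46] -> miss, prune
  N4 x:[24,35] y:[39,87/2] z:[34,43] -> miss, prune
  N8 x:[43/2,69/2] y:[61/2,79/2] z:[28,33] -> hit [61/2,33], descend [3, 7]
    N3 x:[63/2,69/2] y:[61/2,35] z:[30,65/2] -> hit [63/2,65/2] leaf, test {P7@t=63/2, P14(miss)}
    N7 x:[43/2,59/2] y:[71/2,79/2] z:[28,33] -> miss, prune
  N11 x:[59/2,77/2] y:[45/2,63/2] z:[29,41] -> hit [59/2,63/2], descend [6, 10]
    N6 x:[59/2,77/2] y:[45/2,63/2] z:[30,41] -> hit [30,63/2] leaf, test {P0(miss), P5(miss)}
    N10 x:[59/2,32] y:[27,28] z:[29,31] -> miss, prune

order=[0, 2, 4, 8, 3, 7, 11, 6, 10]  |boxes|=9  |leaves|=2  hit=P7

== RESULT ==
2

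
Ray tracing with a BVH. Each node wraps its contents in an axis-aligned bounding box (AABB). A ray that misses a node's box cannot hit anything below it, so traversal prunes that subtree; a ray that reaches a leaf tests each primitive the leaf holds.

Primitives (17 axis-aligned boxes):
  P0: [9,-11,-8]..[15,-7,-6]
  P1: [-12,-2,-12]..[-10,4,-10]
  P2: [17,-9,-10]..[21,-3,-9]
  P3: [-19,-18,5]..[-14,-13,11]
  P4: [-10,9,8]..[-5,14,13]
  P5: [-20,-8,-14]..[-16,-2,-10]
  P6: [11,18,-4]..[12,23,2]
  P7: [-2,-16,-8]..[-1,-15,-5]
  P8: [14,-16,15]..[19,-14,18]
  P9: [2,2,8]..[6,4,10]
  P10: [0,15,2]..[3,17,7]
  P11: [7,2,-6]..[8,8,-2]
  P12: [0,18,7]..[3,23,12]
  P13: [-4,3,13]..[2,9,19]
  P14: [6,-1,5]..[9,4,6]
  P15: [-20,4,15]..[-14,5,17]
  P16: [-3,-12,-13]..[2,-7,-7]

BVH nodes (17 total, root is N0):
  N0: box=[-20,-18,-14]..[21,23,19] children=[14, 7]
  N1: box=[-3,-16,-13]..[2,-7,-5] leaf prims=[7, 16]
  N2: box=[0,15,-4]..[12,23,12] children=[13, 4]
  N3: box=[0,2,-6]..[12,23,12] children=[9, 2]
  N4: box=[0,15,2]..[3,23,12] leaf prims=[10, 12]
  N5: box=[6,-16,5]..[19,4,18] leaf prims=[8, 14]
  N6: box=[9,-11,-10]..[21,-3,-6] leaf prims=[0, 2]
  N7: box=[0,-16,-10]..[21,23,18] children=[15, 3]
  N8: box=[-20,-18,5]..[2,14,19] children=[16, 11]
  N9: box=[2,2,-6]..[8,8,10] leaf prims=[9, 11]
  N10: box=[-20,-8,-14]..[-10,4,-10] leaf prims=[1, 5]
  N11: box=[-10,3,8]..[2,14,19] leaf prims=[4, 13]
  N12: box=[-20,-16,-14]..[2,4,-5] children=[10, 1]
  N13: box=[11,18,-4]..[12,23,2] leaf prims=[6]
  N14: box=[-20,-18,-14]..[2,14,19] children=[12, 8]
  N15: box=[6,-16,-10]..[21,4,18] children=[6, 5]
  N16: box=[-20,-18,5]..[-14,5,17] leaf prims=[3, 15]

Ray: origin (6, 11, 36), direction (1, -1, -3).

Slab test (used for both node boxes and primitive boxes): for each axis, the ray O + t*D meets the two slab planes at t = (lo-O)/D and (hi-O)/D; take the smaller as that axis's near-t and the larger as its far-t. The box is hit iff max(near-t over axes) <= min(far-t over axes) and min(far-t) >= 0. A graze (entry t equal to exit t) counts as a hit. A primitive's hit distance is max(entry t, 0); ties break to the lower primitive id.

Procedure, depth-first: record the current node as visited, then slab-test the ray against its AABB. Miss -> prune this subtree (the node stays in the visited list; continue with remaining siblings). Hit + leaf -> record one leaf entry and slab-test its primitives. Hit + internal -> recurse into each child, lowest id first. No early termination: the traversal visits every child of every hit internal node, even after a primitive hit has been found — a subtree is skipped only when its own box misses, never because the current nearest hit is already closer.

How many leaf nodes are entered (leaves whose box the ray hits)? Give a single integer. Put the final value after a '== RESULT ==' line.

Trace the traversal:
N0 x:[-26,15] y:[-12,29] z:[17/3,50/3] -> hit [17/3,15], descend [7, 14]
  N7 x:[-6,15] y:[-12,27] z:[6,46/3] -> hit [6,15], descend [3, 15]
    N3 x:[-6,6] y:[-12,9] z:[8,14] -> miss, prune
    N15 x:[0,15] y:[7,27] z:[6,46/3] -> hit [7,15], descend [5, 6]
      N5 x:[0,13] y:[7,27] z:[6,31/3] -> hit [7,31/3] leaf, test {P8(miss), P14(miss)}
      N6 x:[3,15] y:[14,22] z:[14,46/3] -> hit [14,15] leaf, test {P0(miss), P2@t=15}
  N14 x:[-26,-4] y:[-3,29] z:[17/3,50/3] -> miss, prune

Summary -> nodes [0, 7, 3, 15, 5, 6, 14]; box-tests=7; leaf-entries=2; first=P2

== RESULT ==
2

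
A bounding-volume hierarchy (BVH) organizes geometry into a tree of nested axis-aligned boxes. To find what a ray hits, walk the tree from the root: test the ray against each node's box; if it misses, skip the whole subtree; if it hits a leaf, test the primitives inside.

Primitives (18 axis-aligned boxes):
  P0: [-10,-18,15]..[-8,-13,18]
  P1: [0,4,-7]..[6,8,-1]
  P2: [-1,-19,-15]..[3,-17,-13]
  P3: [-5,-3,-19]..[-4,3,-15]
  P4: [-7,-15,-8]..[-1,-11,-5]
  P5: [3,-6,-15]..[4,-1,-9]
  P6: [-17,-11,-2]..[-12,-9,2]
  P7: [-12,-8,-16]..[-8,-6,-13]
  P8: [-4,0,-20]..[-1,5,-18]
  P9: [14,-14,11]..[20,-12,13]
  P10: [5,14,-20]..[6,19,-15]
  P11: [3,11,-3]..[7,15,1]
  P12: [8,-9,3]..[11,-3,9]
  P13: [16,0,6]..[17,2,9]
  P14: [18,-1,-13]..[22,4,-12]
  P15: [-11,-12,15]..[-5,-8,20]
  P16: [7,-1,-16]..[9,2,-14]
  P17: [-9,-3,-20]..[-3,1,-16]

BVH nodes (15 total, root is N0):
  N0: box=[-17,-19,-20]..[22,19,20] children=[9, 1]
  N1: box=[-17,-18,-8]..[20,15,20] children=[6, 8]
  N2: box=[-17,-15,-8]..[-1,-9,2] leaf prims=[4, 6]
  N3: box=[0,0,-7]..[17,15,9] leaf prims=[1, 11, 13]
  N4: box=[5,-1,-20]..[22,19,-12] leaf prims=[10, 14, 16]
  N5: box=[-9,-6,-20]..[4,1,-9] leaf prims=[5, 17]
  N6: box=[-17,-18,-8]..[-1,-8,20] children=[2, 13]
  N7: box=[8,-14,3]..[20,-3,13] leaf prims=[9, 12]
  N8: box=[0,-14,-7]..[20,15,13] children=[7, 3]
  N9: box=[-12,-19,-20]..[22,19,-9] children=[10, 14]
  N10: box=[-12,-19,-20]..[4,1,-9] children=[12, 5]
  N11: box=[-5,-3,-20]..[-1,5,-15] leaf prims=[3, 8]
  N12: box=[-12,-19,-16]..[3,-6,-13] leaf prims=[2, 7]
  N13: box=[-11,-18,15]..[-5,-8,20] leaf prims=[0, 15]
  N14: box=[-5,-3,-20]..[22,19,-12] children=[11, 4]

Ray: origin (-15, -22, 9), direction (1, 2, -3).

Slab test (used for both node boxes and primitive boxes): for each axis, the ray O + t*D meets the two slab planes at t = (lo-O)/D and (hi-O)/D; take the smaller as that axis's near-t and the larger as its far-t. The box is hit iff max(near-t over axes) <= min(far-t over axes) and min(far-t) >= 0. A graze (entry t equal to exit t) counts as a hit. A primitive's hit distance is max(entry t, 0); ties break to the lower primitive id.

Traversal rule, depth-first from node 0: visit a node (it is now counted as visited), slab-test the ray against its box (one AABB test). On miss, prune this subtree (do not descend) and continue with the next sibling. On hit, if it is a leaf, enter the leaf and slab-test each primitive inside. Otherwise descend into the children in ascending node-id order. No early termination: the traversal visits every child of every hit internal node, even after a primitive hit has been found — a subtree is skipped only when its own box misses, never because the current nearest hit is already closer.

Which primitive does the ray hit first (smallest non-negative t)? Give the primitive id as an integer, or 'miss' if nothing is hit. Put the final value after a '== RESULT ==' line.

Walk:
N0 x:[-2,37] y:[3/2,41/2] z:[-11/3,29/3] -> hit [3/2,29/3], descend [1, 9]
  N1 x:[-2,35] y:[2,37/2] z:[-11/3,17/3] -> hit [2,17/3], descend [6, 8]
    N6 x:[-2,14] y:[2,7] z:[-11/3,17/3] -> hit [2,17/3], descend [2, 13]
      N2 x:[-2,14] y:[7/2,13/2] z:[7/3,17/3] -> hit [7/2,17/3] leaf, test {P4(miss), P6(miss)}
      N13 x:[4,10] y:[2,7] z:[-11/3,-2] -> miss, prune
    N8 x:[15,35] y:[4,37/2] z:[-4/3,16/3] -> miss, prune
  N9 x:[3,37] y:[3/2,41/2] z:[6,29/3] -> hit [6,29/3], descend [10, 14]
    N10 x:[3,19] y:[3/2,23/2] z:[6,29/3] -> hit [6,29/3], descend [5, 12]
      N5 x:[6,19] y:[8,23/2] z:[6,29/3] -> hit [8,29/3] leaf, test {P5(miss), P17@t=19/2}
      N12 x:[3,18] y:[3/2,8] z:[22/3,25/3] -> hit [22/3,8] leaf, test {P2(miss), P7(miss)}
    N14 x:[10,37] y:[19/2,41/2] z:[7,29/3] -> miss, prune

Summary -> nodes [0, 1, 6, 2, 13, 8, 9, 10, 5, 12, 14]; box-tests=11; leaf-entries=3; first=P17

== RESULT ==
17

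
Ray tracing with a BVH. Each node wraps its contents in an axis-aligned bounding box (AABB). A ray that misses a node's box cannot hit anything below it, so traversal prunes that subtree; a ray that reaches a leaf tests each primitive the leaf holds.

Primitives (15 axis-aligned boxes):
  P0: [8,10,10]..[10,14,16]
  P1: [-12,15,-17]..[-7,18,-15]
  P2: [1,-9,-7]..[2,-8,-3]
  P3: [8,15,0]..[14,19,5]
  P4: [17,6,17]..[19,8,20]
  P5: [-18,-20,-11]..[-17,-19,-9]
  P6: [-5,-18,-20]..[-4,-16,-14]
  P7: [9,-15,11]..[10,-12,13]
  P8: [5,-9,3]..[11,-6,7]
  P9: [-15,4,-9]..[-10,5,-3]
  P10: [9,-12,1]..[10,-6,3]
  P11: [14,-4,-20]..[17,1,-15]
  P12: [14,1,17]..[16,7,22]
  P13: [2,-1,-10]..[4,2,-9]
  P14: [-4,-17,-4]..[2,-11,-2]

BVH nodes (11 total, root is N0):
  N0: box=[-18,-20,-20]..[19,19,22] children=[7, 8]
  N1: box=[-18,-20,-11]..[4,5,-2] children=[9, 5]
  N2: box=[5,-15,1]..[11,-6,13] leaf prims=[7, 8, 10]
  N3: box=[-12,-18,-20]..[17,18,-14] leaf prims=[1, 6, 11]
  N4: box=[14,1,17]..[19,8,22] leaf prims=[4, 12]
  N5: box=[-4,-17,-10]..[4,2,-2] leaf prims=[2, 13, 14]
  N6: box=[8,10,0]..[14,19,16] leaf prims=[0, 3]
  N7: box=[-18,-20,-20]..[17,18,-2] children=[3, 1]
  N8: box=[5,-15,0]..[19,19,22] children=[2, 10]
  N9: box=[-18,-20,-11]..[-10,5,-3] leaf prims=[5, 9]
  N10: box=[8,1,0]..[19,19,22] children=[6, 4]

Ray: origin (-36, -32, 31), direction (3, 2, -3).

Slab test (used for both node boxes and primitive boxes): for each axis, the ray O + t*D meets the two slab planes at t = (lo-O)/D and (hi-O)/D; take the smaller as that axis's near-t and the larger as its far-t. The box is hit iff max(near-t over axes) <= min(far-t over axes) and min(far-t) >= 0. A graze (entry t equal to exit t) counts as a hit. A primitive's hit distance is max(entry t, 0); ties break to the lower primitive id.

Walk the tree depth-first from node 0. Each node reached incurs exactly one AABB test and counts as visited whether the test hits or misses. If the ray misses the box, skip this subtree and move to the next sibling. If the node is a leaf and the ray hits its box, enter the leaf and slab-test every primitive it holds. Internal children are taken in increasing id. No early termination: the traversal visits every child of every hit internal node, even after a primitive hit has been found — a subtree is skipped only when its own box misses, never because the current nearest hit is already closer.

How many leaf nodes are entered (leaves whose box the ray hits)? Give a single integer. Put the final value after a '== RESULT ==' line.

Traverse from the root:
N0 x:[6,55/3] y:[6,51/2] z:[3,17] -> hit [6,17], descend [7, 8]
  N7 x:[6,53/3] y:[6,25] z:[11,17] -> hit [11,17], descend [1, 3]
    N1 x:[6,40/3] y:[6,37/2] z:[11,14] -> hit [11,40/3], descend [5, 9]
      N5 x:[32/3,40/3] y:[15/2,17] z:[11,41/3] -> hit [11,40/3] leaf, test {P2(miss), P13(miss), P14(miss)}
      N9 x:[6,26/3] y:[6,37/2] z:[34/3,14] -> miss, prune
    N3 x:[8,53/3] y:[7,25] z:[15,17] -> hit [15,17] leaf, test {P1(miss), P6(miss), P11(miss)}
  N8 x:[41/3,55/3] y:[17/2,51/2] z:[3,31/3] -> miss, prune

Summary -> nodes [0, 7, 1, 5, 9, 3, 8]; box-tests=7; leaf-entries=2; first=miss

== RESULT ==
2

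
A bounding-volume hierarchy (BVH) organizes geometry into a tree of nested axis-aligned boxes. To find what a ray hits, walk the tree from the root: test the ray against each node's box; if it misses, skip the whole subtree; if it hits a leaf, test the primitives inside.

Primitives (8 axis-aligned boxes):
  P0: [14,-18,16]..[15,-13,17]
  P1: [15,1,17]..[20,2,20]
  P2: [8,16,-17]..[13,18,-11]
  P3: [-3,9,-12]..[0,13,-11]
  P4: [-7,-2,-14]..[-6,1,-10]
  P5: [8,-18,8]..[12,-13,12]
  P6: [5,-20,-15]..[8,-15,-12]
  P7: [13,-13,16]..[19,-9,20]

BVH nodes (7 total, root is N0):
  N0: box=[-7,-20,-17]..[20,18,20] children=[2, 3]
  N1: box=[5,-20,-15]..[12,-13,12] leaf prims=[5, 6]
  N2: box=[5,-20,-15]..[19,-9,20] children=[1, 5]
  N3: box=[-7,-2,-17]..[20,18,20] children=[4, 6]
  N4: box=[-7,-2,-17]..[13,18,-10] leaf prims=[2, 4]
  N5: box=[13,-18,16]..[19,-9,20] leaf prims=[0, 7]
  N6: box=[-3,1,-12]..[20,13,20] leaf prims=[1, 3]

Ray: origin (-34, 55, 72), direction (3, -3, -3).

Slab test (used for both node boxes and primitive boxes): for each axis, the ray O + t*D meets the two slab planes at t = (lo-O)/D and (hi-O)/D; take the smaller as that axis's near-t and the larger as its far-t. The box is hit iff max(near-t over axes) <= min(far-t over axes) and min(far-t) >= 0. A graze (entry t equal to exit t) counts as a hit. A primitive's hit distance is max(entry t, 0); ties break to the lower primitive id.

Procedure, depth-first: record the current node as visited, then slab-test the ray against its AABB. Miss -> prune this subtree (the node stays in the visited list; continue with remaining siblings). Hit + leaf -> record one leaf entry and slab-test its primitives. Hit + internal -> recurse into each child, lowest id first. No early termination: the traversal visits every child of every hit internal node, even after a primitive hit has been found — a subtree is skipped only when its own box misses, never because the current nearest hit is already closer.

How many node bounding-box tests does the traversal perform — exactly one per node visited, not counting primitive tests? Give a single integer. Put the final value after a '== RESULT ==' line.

Walk:
N0 x:[9,18] y:[37/3,25] z:[52/3,89/3] -> hit [52/3,18], descend [2, 3]
  N2 x:[13,53/3] y:[64/3,25] z:[52/3,29] -> miss, prune
  N3 x:[9,18] y:[37/3,19] z:[52/3,89/3] -> hit [52/3,18], descend [4, 6]
    N4 x:[9,47/3] y:[37/3,19] z:[82/3,89/3] -> miss, prune
    N6 x:[31/3,18] y:[14,18] z:[52/3,28] -> hit [52/3,18] leaf, test {P1@t=53/3, P3(miss)}

order=[0, 2, 3, 4, 6]  |boxes|=5  |leaves|=1  hit=P1

== RESULT ==
5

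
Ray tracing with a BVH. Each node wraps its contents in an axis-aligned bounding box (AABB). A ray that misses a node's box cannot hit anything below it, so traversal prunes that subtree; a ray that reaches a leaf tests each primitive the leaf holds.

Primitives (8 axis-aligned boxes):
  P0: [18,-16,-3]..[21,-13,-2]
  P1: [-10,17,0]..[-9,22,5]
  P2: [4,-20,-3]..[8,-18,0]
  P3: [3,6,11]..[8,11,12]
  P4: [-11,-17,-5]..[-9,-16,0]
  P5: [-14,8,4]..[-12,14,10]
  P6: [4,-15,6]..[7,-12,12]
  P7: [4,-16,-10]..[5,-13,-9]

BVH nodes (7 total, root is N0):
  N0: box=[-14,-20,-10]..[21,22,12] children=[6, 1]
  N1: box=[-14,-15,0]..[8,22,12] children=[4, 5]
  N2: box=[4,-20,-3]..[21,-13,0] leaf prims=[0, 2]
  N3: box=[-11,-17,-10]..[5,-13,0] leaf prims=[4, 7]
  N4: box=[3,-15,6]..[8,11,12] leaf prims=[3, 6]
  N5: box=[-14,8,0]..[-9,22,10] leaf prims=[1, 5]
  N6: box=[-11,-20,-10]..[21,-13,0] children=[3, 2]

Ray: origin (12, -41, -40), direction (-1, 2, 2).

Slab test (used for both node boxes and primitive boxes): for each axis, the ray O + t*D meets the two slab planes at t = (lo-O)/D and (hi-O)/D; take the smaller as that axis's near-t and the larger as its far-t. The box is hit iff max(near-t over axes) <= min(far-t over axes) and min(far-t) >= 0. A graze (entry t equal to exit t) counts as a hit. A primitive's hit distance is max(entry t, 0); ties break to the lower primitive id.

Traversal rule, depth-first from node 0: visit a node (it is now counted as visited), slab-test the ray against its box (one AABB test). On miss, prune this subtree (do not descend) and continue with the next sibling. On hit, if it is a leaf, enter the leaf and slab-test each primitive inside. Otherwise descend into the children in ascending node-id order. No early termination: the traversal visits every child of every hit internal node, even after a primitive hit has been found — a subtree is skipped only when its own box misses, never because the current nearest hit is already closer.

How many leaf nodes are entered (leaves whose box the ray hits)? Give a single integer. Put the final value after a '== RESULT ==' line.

Traverse from the root:
N0 x:[-9,26] y:[21/2,63/2] z:[15,26] -> hit [15,26], descend [1, 6]
  N1 x:[4,26] y:[13,63/2] z:[20,26] -> hit [20,26], descend [4, 5]
    N4 x:[4,9] y:[13,26] z:[23,26] -> miss, prune
    N5 x:[21,26] y:[49/2,63/2] z:[20,25] -> hit [49/2,25] leaf, test {P1(miss), P5@t=49/2}
  N6 x:[-9,23] y:[21/2,14] z:[15,20] -> miss, prune

order=[0, 1, 4, 5, 6]  |boxes|=5  |leaves|=1  hit=P5

== RESULT ==
1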